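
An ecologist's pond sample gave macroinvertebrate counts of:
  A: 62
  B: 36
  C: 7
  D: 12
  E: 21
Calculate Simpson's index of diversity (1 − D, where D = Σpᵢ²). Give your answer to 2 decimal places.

0.70

Total N = 62+36+7+12+21 = 138, so the proportions are 0.4493, 0.2609, 0.0507, 0.087, 0.1522 (working shown to 4 dp, full precision carried).
D = 0.4493² + 0.2609² + 0.0507² + 0.087² + 0.1522² = 0.2018 + 0.0681 + 0.0026 + 0.0076 + 0.0232 = 0.3032.
So 1 − D = 0.6968, i.e. 0.70 to 2 decimal places.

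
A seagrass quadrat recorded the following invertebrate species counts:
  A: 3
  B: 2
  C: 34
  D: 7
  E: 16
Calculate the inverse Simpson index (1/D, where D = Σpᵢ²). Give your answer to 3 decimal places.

2.608

Total N = 3+2+34+7+16 = 62, so the proportions are 0.048387, 0.032258, 0.548387, 0.112903, 0.258065 (working shown to 6 dp, full precision carried).
D = 0.048387² + 0.032258² + 0.548387² + 0.112903² + 0.258065² = 0.002341 + 0.001041 + 0.300728 + 0.012747 + 0.066597 = 0.383455.
So 1/D = 2.60787, i.e. 2.608 to 3 decimal places.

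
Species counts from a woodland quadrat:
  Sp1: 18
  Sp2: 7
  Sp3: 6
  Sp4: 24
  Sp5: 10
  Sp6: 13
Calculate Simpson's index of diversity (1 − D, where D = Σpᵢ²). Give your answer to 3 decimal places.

0.794

Total N = 18+7+6+24+10+13 = 78, so the proportions are 0.23077, 0.08974, 0.07692, 0.30769, 0.12821, 0.16667 (working shown to 5 dp, full precision carried).
D = 0.23077² + 0.08974² + 0.07692² + 0.30769² + 0.12821² + 0.16667² = 0.05325 + 0.00805 + 0.00592 + 0.09467 + 0.01644 + 0.02778 = 0.20611.
So 1 − D = 0.79389, i.e. 0.794 to 3 decimal places.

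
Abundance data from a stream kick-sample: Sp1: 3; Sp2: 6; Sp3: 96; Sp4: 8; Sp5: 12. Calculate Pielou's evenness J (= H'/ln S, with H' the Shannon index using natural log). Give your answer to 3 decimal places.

Total N = 3+6+96+8+12 = 125, so the proportions are 0.024, 0.048, 0.768, 0.064, 0.096 (working shown to 5 dp, full precision carried).
H' = −Σ pᵢ ln pᵢ = −((-0.08951) + (-0.14575) + (-0.20273) + (-0.17593) + (-0.22497)) = 0.83889.
With S = 5 species, ln S = 1.60944, so J = 0.83889/1.60944 = 0.52123, i.e. 0.521 to 3 decimal places.

0.521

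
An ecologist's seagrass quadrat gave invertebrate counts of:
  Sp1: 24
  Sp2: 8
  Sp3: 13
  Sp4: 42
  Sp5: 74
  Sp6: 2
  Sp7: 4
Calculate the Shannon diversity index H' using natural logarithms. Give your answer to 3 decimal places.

Total N = 24+8+13+42+74+2+4 = 167, so the proportions are 0.14371, 0.0479, 0.07784, 0.2515, 0.44311, 0.01198, 0.02395 (working shown to 5 dp, full precision carried).
Each pᵢ ln pᵢ term: 0.14371×(-1.93994)=-0.27879, 0.0479×(-3.03855)=-0.14556, 0.07784×(-2.55304)=-0.19874, 0.2515×(-1.38032)=-0.34715, 0.44311×(-0.81393)=-0.36066, 0.01198×(-4.42485)=-0.05299, 0.02395×(-3.73170)=-0.08938.
Sum = -1.47328, so H' = 1.473.

1.473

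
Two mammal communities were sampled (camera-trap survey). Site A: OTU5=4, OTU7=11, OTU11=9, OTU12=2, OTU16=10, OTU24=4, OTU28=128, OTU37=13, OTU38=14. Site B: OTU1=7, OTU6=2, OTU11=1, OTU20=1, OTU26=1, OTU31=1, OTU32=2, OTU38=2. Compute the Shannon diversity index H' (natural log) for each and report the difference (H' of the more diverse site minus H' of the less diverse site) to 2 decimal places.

0.48

Site A: N=195, proportions 0.0205, 0.0564, 0.0462, 0.0103, 0.0513, 0.0205, 0.6564, 0.0667, 0.0718, giving H' = 1.3089 (working shown to 4 dp, full precision carried).
Site B: N=17, proportions 0.4118, 0.1176, 0.0588, 0.0588, 0.0588, 0.0588, 0.1176, 0.1176, giving H' = 1.7873.
Difference = |1.3089 − 1.7873| = 0.4784, i.e. 0.48 to 2 decimal places.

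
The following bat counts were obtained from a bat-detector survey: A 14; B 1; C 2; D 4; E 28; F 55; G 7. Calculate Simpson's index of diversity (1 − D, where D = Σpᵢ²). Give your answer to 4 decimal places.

Total N = 14+1+2+4+28+55+7 = 111, so the proportions are 0.126126, 0.009009, 0.018018, 0.036036, 0.252252, 0.495495, 0.063063 (working shown to 6 dp, full precision carried).
D = 0.126126² + 0.009009² + 0.018018² + 0.036036² + 0.252252² + 0.495495² + 0.063063² = 0.015908 + 0.000081 + 0.000325 + 0.001299 + 0.063631 + 0.245516 + 0.003977 = 0.330736.
So 1 − D = 0.669264, i.e. 0.6693 to 4 decimal places.

0.6693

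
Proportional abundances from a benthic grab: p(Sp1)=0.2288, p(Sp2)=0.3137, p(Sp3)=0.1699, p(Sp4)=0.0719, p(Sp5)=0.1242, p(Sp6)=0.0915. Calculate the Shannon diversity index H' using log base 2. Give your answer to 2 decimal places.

Each pᵢ log₂ pᵢ term (working shown to 4 dp, full precision carried): 0.2288×(-2.1278)=-0.4869, 0.3137×(-1.6725)=-0.5247, 0.1699×(-2.5572)=-0.4345, 0.0719×(-3.7979)=-0.2731, 0.1242×(-3.0093)=-0.3738, 0.0915×(-3.4501)=-0.3157.
Sum = -2.4085, so H' = 2.41.

2.41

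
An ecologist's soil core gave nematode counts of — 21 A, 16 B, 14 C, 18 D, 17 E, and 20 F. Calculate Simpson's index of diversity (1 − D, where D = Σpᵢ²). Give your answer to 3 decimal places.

0.830

Total N = 21+16+14+18+17+20 = 106, so the proportions are 0.19811, 0.15094, 0.13208, 0.16981, 0.16038, 0.18868 (working shown to 5 dp, full precision carried).
D = 0.19811² + 0.15094² + 0.13208² + 0.16981² + 0.16038² + 0.18868² = 0.03925 + 0.02278 + 0.01744 + 0.02884 + 0.02572 + 0.03560 = 0.16963.
So 1 − D = 0.83037, i.e. 0.830 to 3 decimal places.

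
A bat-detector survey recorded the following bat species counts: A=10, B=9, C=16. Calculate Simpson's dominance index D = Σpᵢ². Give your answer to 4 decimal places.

0.3567

Total N = 10+9+16 = 35, so the proportions are 0.285714, 0.257143, 0.457143 (working shown to 6 dp, full precision carried).
D = 0.285714² + 0.257143² + 0.457143² = 0.081633 + 0.066122 + 0.208980 = 0.356735.
To 4 decimal places, D = 0.3567.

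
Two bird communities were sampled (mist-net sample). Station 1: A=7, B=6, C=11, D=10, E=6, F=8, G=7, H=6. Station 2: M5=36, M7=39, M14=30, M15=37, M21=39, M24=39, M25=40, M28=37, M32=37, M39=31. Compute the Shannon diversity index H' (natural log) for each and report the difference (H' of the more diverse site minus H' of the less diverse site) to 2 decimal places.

Station 1: N=61, proportions 0.11475, 0.09836, 0.18033, 0.16393, 0.09836, 0.13115, 0.11475, 0.09836, giving H' = 2.05296 (working shown to 5 dp, full precision carried).
Station 2: N=365, proportions 0.09863, 0.10685, 0.08219, 0.10137, 0.10685, 0.10685, 0.10959, 0.10137, 0.10137, 0.08493, giving H' = 2.29853.
Difference = |2.05296 − 2.29853| = 0.24557, i.e. 0.25 to 2 decimal places.

0.25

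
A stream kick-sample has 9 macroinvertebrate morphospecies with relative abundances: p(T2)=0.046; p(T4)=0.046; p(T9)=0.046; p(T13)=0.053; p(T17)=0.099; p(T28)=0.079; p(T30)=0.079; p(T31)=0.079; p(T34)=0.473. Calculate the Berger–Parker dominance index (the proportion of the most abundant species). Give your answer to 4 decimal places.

0.4730

The largest proportion is 0.473, i.e. d = 0.4730 to 4 decimal places.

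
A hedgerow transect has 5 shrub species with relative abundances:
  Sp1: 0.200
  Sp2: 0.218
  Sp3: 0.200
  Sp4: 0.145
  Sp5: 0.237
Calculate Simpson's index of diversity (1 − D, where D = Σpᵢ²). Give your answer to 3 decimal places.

0.795

D = 0.2² + 0.218² + 0.2² + 0.145² + 0.237² = 0.04000 + 0.04752 + 0.04000 + 0.02102 + 0.05617 = 0.20472 (working shown to 5 dp, full precision carried).
So 1 − D = 0.79528, i.e. 0.795 to 3 decimal places.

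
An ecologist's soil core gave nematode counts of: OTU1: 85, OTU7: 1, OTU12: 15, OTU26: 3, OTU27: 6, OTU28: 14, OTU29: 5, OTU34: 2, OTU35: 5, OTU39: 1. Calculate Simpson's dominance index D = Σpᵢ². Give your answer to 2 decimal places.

Total N = 85+1+15+3+6+14+5+2+5+1 = 137, so the proportions are 0.6204, 0.0073, 0.1095, 0.0219, 0.0438, 0.1022, 0.0365, 0.0146, 0.0365, 0.0073 (working shown to 4 dp, full precision carried).
D = 0.6204² + 0.0073² + 0.1095² + 0.0219² + 0.0438² + 0.1022² + 0.0365² + 0.0146² + 0.0365² + 0.0073² = 0.3849 + 0.0001 + 0.0120 + 0.0005 + 0.0019 + 0.0104 + 0.0013 + 0.0002 + 0.0013 + 0.0001 = 0.4128.
To 2 decimal places, D = 0.41.

0.41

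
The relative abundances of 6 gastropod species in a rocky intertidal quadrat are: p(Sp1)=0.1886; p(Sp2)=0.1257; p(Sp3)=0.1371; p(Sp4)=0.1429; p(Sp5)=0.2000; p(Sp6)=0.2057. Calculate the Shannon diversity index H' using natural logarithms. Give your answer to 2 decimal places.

1.77

Each pᵢ ln pᵢ term (working shown to 4 dp, full precision carried): 0.1886×(-1.6681)=-0.3146, 0.1257×(-2.0739)=-0.2607, 0.1371×(-1.9870)=-0.2724, 0.1429×(-1.9456)=-0.2780, 0.2×(-1.6094)=-0.3219, 0.2057×(-1.5813)=-0.3253.
Sum = -1.7729, so H' = 1.77.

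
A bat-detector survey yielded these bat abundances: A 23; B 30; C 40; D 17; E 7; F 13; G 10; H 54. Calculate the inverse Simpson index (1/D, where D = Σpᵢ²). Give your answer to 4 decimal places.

Total N = 23+30+40+17+7+13+10+54 = 194, so the proportions are 0.1185567, 0.15463918, 0.20618557, 0.08762887, 0.03608247, 0.06701031, 0.05154639, 0.27835052 (working shown to 8 dp, full precision carried).
D = 0.1185567² + 0.15463918² + 0.20618557² + 0.08762887² + 0.03608247² + 0.06701031² + 0.05154639² + 0.27835052² = 0.01405569 + 0.02391327 + 0.04251249 + 0.00767882 + 0.00130194 + 0.00449038 + 0.00265703 + 0.07747901 = 0.17408864.
So 1/D = 5.744200, i.e. 5.7442 to 4 decimal places.

5.7442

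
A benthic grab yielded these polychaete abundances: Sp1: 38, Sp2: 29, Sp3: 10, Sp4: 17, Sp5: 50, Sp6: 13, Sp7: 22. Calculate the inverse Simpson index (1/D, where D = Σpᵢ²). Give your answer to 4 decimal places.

5.4987

Total N = 38+29+10+17+50+13+22 = 179, so the proportions are 0.2122905, 0.16201117, 0.05586592, 0.09497207, 0.27932961, 0.0726257, 0.12290503 (working shown to 8 dp, full precision carried).
D = 0.2122905² + 0.16201117² + 0.05586592² + 0.09497207² + 0.27932961² + 0.0726257² + 0.12290503² = 0.04506726 + 0.02624762 + 0.00312100 + 0.00901969 + 0.07802503 + 0.00527449 + 0.01510565 = 0.18186074.
So 1/D = 5.498713, i.e. 5.4987 to 4 decimal places.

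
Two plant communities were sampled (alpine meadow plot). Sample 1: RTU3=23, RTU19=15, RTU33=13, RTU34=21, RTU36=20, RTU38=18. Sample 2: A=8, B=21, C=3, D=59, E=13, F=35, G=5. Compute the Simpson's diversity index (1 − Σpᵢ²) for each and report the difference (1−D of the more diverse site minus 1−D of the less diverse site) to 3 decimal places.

0.089

Sample 1: N=110, proportions 0.20909, 0.13636, 0.11818, 0.19091, 0.18182, 0.16364, giving 1−D = 0.82744 (working shown to 5 dp, full precision carried).
Sample 2: N=144, proportions 0.05556, 0.14583, 0.02083, 0.40972, 0.09028, 0.24306, 0.03472, giving 1−D = 0.73891.
Difference = |0.82744 − 0.73891| = 0.08853, i.e. 0.089 to 3 decimal places.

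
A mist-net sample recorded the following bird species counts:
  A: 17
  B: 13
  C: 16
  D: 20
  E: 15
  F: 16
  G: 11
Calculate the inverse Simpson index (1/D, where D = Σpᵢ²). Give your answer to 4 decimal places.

6.7972

Total N = 17+13+16+20+15+16+11 = 108, so the proportions are 0.15740741, 0.12037037, 0.14814815, 0.18518519, 0.13888889, 0.14814815, 0.10185185 (working shown to 8 dp, full precision carried).
D = 0.15740741² + 0.12037037² + 0.14814815² + 0.18518519² + 0.13888889² + 0.14814815² + 0.10185185² = 0.02477709 + 0.01448903 + 0.02194787 + 0.03429355 + 0.01929012 + 0.02194787 + 0.01037380 = 0.14711934.
So 1/D = 6.797203, i.e. 6.7972 to 4 decimal places.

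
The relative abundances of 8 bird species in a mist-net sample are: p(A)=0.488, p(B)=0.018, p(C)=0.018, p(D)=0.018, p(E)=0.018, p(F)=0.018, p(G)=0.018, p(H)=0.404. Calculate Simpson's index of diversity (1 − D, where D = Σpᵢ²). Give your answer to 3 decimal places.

0.597

D = 0.488² + 0.018² + 0.018² + 0.018² + 0.018² + 0.018² + 0.018² + 0.404² = 0.23814 + 0.00032 + 0.00032 + 0.00032 + 0.00032 + 0.00032 + 0.00032 + 0.16322 = 0.40330 (working shown to 5 dp, full precision carried).
So 1 − D = 0.59670, i.e. 0.597 to 3 decimal places.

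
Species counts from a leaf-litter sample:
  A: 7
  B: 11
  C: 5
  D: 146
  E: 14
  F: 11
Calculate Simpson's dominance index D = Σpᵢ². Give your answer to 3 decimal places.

0.580

Total N = 7+11+5+146+14+11 = 194, so the proportions are 0.03608, 0.0567, 0.02577, 0.75258, 0.07216, 0.0567 (working shown to 5 dp, full precision carried).
D = 0.03608² + 0.0567² + 0.02577² + 0.75258² + 0.07216² + 0.0567² = 0.00130 + 0.00322 + 0.00066 + 0.56637 + 0.00521 + 0.00322 = 0.57998.
To 3 decimal places, D = 0.580.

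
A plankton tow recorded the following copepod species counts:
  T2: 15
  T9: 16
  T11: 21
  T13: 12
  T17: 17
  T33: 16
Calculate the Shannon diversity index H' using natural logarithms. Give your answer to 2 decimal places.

Total N = 15+16+21+12+17+16 = 97, so the proportions are 0.1546, 0.1649, 0.2165, 0.1237, 0.1753, 0.1649 (working shown to 4 dp, full precision carried).
Each pᵢ ln pᵢ term: 0.1546×(-1.8667)=-0.2887, 0.1649×(-1.8021)=-0.2973, 0.2165×(-1.5302)=-0.3313, 0.1237×(-2.0898)=-0.2585, 0.1753×(-1.7415)=-0.3052, 0.1649×(-1.8021)=-0.2973.
Sum = -1.7782, so H' = 1.78.

1.78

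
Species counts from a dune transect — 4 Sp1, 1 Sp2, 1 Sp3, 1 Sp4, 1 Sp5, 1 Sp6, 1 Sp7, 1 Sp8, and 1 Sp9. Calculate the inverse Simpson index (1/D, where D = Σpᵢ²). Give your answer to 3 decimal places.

6.000

Total N = 4+1+1+1+1+1+1+1+1 = 12, so the proportions are 0.3333333, 0.0833333, 0.0833333, 0.0833333, 0.0833333, 0.0833333, 0.0833333, 0.0833333, 0.0833333 (working shown to 7 dp, full precision carried).
D = 0.3333333² + 0.0833333² + 0.0833333² + 0.0833333² + 0.0833333² + 0.0833333² + 0.0833333² + 0.0833333² + 0.0833333² = 0.1111111 + 0.0069444 + 0.0069444 + 0.0069444 + 0.0069444 + 0.0069444 + 0.0069444 + 0.0069444 + 0.0069444 = 0.1666667.
So 1/D = 6.00000, i.e. 6.000 to 3 decimal places.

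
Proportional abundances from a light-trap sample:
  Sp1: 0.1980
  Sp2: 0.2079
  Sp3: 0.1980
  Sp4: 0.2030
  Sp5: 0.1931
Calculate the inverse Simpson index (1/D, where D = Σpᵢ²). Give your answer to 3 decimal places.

D = 0.198² + 0.2079² + 0.198² + 0.203² + 0.1931² = 0.0392040 + 0.0432224 + 0.0392040 + 0.0412090 + 0.0372876 = 0.2001270 (working shown to 7 dp, full precision carried).
So 1/D = 4.99683, i.e. 4.997 to 3 decimal places.

4.997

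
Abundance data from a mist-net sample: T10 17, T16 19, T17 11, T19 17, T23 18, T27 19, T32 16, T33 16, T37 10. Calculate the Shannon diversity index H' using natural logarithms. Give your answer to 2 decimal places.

2.18

Total N = 17+19+11+17+18+19+16+16+10 = 143, so the proportions are 0.1189, 0.1329, 0.0769, 0.1189, 0.1259, 0.1329, 0.1119, 0.1119, 0.0699 (working shown to 4 dp, full precision carried).
Each pᵢ ln pᵢ term: 0.1189×(-2.1296)=-0.2532, 0.1329×(-2.0184)=-0.2682, 0.0769×(-2.5649)=-0.1973, 0.1189×(-2.1296)=-0.2532, 0.1259×(-2.0725)=-0.2609, 0.1329×(-2.0184)=-0.2682, 0.1119×(-2.1903)=-0.2451, 0.1119×(-2.1903)=-0.2451, 0.0699×(-2.6603)=-0.1860.
Sum = -2.1770, so H' = 2.18.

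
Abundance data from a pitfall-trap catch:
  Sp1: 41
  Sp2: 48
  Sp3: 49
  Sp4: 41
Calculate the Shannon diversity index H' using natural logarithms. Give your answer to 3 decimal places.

Total N = 41+48+49+41 = 179, so the proportions are 0.22905, 0.26816, 0.27374, 0.22905 (working shown to 5 dp, full precision carried).
Each pᵢ ln pᵢ term: 0.22905×(-1.47381)=-0.33758, 0.26816×(-1.31618)=-0.35294, 0.27374×(-1.29557)=-0.35465, 0.22905×(-1.47381)=-0.33758.
Sum = -1.38275, so H' = 1.383.

1.383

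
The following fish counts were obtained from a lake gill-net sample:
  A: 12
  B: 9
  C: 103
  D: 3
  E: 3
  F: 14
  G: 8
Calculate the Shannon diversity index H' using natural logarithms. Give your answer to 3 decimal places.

1.161

Total N = 12+9+103+3+3+14+8 = 152, so the proportions are 0.07895, 0.05921, 0.67763, 0.01974, 0.01974, 0.09211, 0.05263 (working shown to 5 dp, full precision carried).
Each pᵢ ln pᵢ term: 0.07895×(-2.53897)=-0.20045, 0.05921×(-2.82666)=-0.16737, 0.67763×(-0.38915)=-0.26370, 0.01974×(-3.92527)=-0.07747, 0.01974×(-3.92527)=-0.07747, 0.09211×(-2.38482)=-0.21965, 0.05263×(-2.94444)=-0.15497.
Sum = -1.16108, so H' = 1.161.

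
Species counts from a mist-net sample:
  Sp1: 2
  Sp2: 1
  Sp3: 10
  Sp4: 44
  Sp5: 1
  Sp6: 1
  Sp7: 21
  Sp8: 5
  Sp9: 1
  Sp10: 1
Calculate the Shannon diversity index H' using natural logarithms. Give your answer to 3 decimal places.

1.444

Total N = 2+1+10+44+1+1+21+5+1+1 = 87, so the proportions are 0.02299, 0.01149, 0.11494, 0.50575, 0.01149, 0.01149, 0.24138, 0.05747, 0.01149, 0.01149 (working shown to 5 dp, full precision carried).
Each pᵢ ln pᵢ term: 0.02299×(-3.77276)=-0.08673, 0.01149×(-4.46591)=-0.05133, 0.11494×(-2.16332)=-0.24866, 0.50575×(-0.68172)=-0.34478, 0.01149×(-4.46591)=-0.05133, 0.01149×(-4.46591)=-0.05133, 0.24138×(-1.42139)=-0.34309, 0.05747×(-2.85647)=-0.16416, 0.01149×(-4.46591)=-0.05133, 0.01149×(-4.46591)=-0.05133.
Sum = -1.44408, so H' = 1.444.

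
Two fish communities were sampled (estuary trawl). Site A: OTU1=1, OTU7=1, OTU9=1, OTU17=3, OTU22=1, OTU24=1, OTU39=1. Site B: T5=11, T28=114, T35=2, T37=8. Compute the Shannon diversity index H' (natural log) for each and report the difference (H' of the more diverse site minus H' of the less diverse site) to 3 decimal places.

1.254

Site A: N=9, proportions 0.11111, 0.11111, 0.11111, 0.33333, 0.11111, 0.11111, 0.11111, giving H' = 1.83102 (working shown to 5 dp, full precision carried).
Site B: N=135, proportions 0.08148, 0.84444, 0.01481, 0.05926, giving H' = 0.57694.
Difference = |1.83102 − 0.57694| = 1.25408, i.e. 1.254 to 3 decimal places.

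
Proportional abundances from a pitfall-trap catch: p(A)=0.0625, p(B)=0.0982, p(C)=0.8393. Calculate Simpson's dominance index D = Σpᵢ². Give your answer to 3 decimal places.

D = 0.0625² + 0.0982² + 0.8393² = 0.00391 + 0.00964 + 0.70442 = 0.71797 (working shown to 5 dp, full precision carried).
To 3 decimal places, D = 0.718.

0.718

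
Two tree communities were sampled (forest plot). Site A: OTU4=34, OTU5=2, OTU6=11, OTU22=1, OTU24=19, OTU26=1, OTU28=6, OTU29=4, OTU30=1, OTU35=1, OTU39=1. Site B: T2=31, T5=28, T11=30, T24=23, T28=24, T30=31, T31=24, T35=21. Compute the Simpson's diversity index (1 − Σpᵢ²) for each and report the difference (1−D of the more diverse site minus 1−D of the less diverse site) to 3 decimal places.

Site A: N=81, proportions 0.419753, 0.024691, 0.135802, 0.012346, 0.234568, 0.012346, 0.074074, 0.049383, 0.012346, 0.012346, 0.012346, giving 1−D = 0.741046 (working shown to 6 dp, full precision carried).
Site B: N=212, proportions 0.146226, 0.132075, 0.141509, 0.108491, 0.113208, 0.146226, 0.113208, 0.099057, giving 1−D = 0.872553.
Difference = |0.741046 − 0.872553| = 0.131507, i.e. 0.132 to 3 decimal places.

0.132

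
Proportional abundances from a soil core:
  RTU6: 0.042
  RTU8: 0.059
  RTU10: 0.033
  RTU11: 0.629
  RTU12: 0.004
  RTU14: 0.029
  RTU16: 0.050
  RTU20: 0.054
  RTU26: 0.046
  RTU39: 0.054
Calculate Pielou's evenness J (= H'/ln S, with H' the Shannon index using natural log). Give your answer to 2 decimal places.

0.62

H' = −Σ pᵢ ln pᵢ = −((-0.1331) + (-0.1670) + (-0.1126) + (-0.2916) + (-0.0221) + (-0.1027) + (-0.1498) + (-0.1576) + (-0.1416) + (-0.1576)) = 1.4357 (working shown to 4 dp, full precision carried).
With S = 10 species, ln S = 2.3026, so J = 1.4357/2.3026 = 0.6235, i.e. 0.62 to 2 decimal places.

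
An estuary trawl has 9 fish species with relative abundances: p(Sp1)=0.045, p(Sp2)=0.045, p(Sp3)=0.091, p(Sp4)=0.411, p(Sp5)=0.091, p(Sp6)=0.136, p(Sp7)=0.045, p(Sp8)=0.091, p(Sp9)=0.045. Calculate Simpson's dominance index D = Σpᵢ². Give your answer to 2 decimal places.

D = 0.045² + 0.045² + 0.091² + 0.411² + 0.091² + 0.136² + 0.045² + 0.091² + 0.045² = 0.0020 + 0.0020 + 0.0083 + 0.1689 + 0.0083 + 0.0185 + 0.0020 + 0.0083 + 0.0020 = 0.2204 (working shown to 4 dp, full precision carried).
To 2 decimal places, D = 0.22.

0.22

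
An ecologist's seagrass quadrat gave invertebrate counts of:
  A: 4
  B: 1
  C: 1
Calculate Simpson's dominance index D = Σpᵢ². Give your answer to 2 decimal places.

0.50

Total N = 4+1+1 = 6, so the proportions are 0.6667, 0.1667, 0.1667 (working shown to 4 dp, full precision carried).
D = 0.6667² + 0.1667² + 0.1667² = 0.4444 + 0.0278 + 0.0278 = 0.5000.
To 2 decimal places, D = 0.50.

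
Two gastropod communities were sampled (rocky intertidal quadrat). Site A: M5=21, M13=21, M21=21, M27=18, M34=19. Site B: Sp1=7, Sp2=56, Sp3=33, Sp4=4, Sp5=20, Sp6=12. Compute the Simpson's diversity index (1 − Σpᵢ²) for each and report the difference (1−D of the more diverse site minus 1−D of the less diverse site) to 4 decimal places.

0.0766

Site A: N=100, proportions 0.21, 0.21, 0.21, 0.18, 0.19, giving 1−D = 0.799200 (working shown to 6 dp, full precision carried).
Site B: N=132, proportions 0.05303, 0.424242, 0.25, 0.030303, 0.151515, 0.090909, giving 1−D = 0.722567.
Difference = |0.799200 − 0.722567| = 0.076633, i.e. 0.0766 to 4 decimal places.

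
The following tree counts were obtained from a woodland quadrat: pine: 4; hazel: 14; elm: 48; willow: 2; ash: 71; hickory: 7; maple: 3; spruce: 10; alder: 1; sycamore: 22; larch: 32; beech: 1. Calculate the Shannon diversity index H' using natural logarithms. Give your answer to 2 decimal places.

1.88

Total N = 4+14+48+2+71+7+3+10+1+22+32+1 = 215, so the proportions are 0.0186, 0.0651, 0.2233, 0.0093, 0.3302, 0.0326, 0.014, 0.0465, 0.0047, 0.1023, 0.1488, 0.0047 (working shown to 4 dp, full precision carried).
Each pᵢ ln pᵢ term: 0.0186×(-3.9843)=-0.0741, 0.0651×(-2.7316)=-0.1779, 0.2233×(-1.4994)=-0.3348, 0.0093×(-4.6775)=-0.0435, 0.3302×(-1.1080)=-0.3659, 0.0326×(-3.4247)=-0.1115, 0.014×(-4.2720)=-0.0596, 0.0465×(-3.0681)=-0.1427, 0.0047×(-5.3706)=-0.0250, 0.1023×(-2.2796)=-0.2333, 0.1488×(-1.9049)=-0.2835, 0.0047×(-5.3706)=-0.0250.
Sum = -1.8767, so H' = 1.88.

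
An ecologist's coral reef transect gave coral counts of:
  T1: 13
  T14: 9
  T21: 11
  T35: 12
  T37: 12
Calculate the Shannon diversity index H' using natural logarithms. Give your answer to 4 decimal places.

Total N = 13+9+11+12+12 = 57, so the proportions are 0.22807, 0.157895, 0.192982, 0.210526, 0.210526 (working shown to 6 dp, full precision carried).
Each pᵢ ln pᵢ term: 0.22807×(-1.478102)=-0.337111, 0.157895×(-1.845827)=-0.291446, 0.192982×(-1.645156)=-0.317486, 0.210526×(-1.558145)=-0.328030, 0.210526×(-1.558145)=-0.328030.
Sum = -1.602104, so H' = 1.6021.

1.6021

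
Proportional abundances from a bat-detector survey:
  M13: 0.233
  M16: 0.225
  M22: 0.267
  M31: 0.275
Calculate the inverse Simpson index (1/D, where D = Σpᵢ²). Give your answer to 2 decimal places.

D = 0.233² + 0.225² + 0.267² + 0.275² = 0.054289 + 0.050625 + 0.071289 + 0.075625 = 0.251828 (working shown to 6 dp, full precision carried).
So 1/D = 3.9710, i.e. 3.97 to 2 decimal places.

3.97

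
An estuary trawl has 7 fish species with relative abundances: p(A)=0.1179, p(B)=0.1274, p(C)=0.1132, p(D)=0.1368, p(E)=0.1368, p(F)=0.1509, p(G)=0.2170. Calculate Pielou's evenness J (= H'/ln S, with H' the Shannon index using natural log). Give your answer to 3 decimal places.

0.988

H' = −Σ pᵢ ln pᵢ = −((-0.25206) + (-0.26250) + (-0.24662) + (-0.27213) + (-0.27213) + (-0.28537) + (-0.33155)) = 1.92235 (working shown to 5 dp, full precision carried).
With S = 7 species, ln S = 1.94591, so J = 1.92235/1.94591 = 0.98789, i.e. 0.988 to 3 decimal places.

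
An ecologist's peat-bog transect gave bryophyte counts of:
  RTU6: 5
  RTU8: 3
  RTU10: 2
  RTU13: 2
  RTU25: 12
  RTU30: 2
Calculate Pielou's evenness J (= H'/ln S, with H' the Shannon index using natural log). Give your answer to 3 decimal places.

0.846

Total N = 5+3+2+2+12+2 = 26, so the proportions are 0.19231, 0.11538, 0.07692, 0.07692, 0.46154, 0.07692 (working shown to 5 dp, full precision carried).
H' = −Σ pᵢ ln pᵢ = −((-0.31705) + (-0.24917) + (-0.19730) + (-0.19730) + (-0.35686) + (-0.19730)) = 1.51499.
With S = 6 species, ln S = 1.79176, so J = 1.51499/1.79176 = 0.84553, i.e. 0.846 to 3 decimal places.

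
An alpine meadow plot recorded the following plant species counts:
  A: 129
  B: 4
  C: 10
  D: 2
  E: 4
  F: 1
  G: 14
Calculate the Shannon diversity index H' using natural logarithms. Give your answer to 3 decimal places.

Total N = 129+4+10+2+4+1+14 = 164, so the proportions are 0.78659, 0.02439, 0.06098, 0.0122, 0.02439, 0.0061, 0.08537 (working shown to 5 dp, full precision carried).
Each pᵢ ln pᵢ term: 0.78659×(-0.24005)=-0.18882, 0.02439×(-3.71357)=-0.09057, 0.06098×(-2.79728)=-0.17057, 0.0122×(-4.40672)=-0.05374, 0.02439×(-3.71357)=-0.09057, 0.0061×(-5.09987)=-0.03110, 0.08537×(-2.46081)=-0.21007.
Sum = -0.83545, so H' = 0.835.

0.835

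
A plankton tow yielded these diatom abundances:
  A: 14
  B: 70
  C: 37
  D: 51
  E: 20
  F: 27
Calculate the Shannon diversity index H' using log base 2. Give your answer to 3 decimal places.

2.390

Total N = 14+70+37+51+20+27 = 219, so the proportions are 0.06393, 0.31963, 0.16895, 0.23288, 0.09132, 0.12329 (working shown to 5 dp, full precision carried).
Each pᵢ log₂ pᵢ term: 0.06393×(-3.96743)=-0.25363, 0.31963×(-1.64550)=-0.52596, 0.16895×(-2.56533)=-0.43341, 0.23288×(-2.10236)=-0.48959, 0.09132×(-3.45286)=-0.31533, 0.12329×(-3.01990)=-0.37232.
Sum = -2.39024, so H' = 2.390.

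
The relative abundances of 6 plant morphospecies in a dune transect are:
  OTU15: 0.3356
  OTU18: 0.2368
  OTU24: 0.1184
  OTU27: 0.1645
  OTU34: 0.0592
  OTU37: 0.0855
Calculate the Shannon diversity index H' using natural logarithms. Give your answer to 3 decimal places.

1.635

Each pᵢ ln pᵢ term (working shown to 5 dp, full precision carried): 0.3356×(-1.09184)=-0.36642, 0.2368×(-1.44054)=-0.34112, 0.1184×(-2.13369)=-0.25263, 0.1645×(-1.80484)=-0.29690, 0.0592×(-2.82683)=-0.16735, 0.0855×(-2.45924)=-0.21026.
Sum = -1.63468, so H' = 1.635.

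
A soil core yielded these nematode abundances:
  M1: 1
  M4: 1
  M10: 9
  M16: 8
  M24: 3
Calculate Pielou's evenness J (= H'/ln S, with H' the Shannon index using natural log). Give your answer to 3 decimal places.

Total N = 1+1+9+8+3 = 22, so the proportions are 0.04545, 0.04545, 0.40909, 0.36364, 0.13636 (working shown to 5 dp, full precision carried).
H' = −Σ pᵢ ln pᵢ = −((-0.14050) + (-0.14050) + (-0.36565) + (-0.36785) + (-0.27170)) = 1.28621.
With S = 5 species, ln S = 1.60944, so J = 1.28621/1.60944 = 0.79917, i.e. 0.799 to 3 decimal places.

0.799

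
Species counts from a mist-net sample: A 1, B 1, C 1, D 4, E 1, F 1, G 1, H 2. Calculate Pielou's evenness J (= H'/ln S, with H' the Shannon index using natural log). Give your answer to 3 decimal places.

0.917

Total N = 1+1+1+4+1+1+1+2 = 12, so the proportions are 0.08333, 0.08333, 0.08333, 0.33333, 0.08333, 0.08333, 0.08333, 0.16667 (working shown to 5 dp, full precision carried).
H' = −Σ pᵢ ln pᵢ = −((-0.20708) + (-0.20708) + (-0.20708) + (-0.36620) + (-0.20708) + (-0.20708) + (-0.20708) + (-0.29863)) = 1.90728.
With S = 8 species, ln S = 2.07944, so J = 1.90728/2.07944 = 0.91721, i.e. 0.917 to 3 decimal places.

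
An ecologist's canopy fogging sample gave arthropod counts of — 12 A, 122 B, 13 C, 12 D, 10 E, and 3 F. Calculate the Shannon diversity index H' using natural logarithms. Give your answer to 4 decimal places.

1.0464

Total N = 12+122+13+12+10+3 = 172, so the proportions are 0.069767, 0.709302, 0.075581, 0.069767, 0.05814, 0.017442 (working shown to 6 dp, full precision carried).
Each pᵢ ln pᵢ term: 0.069767×(-2.662588)=-0.185762, 0.709302×(-0.343473)=-0.243627, 0.075581×(-2.582545)=-0.195192, 0.069767×(-2.662588)=-0.185762, 0.05814×(-2.844909)=-0.165402, 0.017442×(-4.048882)=-0.070620.
Sum = -1.046364, so H' = 1.0464.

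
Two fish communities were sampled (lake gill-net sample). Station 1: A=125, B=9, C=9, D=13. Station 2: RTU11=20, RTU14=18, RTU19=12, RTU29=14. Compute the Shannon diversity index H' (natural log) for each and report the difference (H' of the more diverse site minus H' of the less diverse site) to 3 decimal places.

0.653

Station 1: N=156, proportions 0.801282, 0.057692, 0.057692, 0.083333, giving H' = 0.713743 (working shown to 6 dp, full precision carried).
Station 2: N=64, proportions 0.3125, 0.28125, 0.1875, 0.21875, giving H' = 1.366586.
Difference = |0.713743 − 1.366586| = 0.652843, i.e. 0.653 to 3 decimal places.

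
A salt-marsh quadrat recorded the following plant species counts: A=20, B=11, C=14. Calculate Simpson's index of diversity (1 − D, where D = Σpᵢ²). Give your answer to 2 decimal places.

Total N = 20+11+14 = 45, so the proportions are 0.4444, 0.2444, 0.3111 (working shown to 4 dp, full precision carried).
D = 0.4444² + 0.2444² + 0.3111² = 0.1975 + 0.0598 + 0.0968 = 0.3541.
So 1 − D = 0.6459, i.e. 0.65 to 2 decimal places.

0.65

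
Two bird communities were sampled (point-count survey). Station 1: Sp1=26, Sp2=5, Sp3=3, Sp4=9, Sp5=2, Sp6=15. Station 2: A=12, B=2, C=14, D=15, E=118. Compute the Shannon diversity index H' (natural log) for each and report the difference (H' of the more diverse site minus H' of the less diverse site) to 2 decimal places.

0.55

Station 1: N=60, proportions 0.4333, 0.0833, 0.05, 0.15, 0.0333, 0.25, giving H' = 1.4638 (working shown to 4 dp, full precision carried).
Station 2: N=161, proportions 0.0745, 0.0124, 0.087, 0.0932, 0.7329, giving H' = 0.9093.
Difference = |1.4638 − 0.9093| = 0.5545, i.e. 0.55 to 2 decimal places.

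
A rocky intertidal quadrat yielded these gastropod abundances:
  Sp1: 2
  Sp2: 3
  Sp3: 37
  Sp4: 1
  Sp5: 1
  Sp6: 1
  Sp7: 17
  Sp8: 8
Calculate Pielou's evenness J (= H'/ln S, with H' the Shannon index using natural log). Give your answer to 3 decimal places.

Total N = 2+3+37+1+1+1+17+8 = 70, so the proportions are 0.02857, 0.04286, 0.52857, 0.01429, 0.01429, 0.01429, 0.24286, 0.11429 (working shown to 5 dp, full precision carried).
H' = −Σ pᵢ ln pᵢ = −((-0.10158) + (-0.13499) + (-0.33701) + (-0.06069) + (-0.06069) + (-0.06069) + (-0.34371) + (-0.24789)) = 1.34726.
With S = 8 species, ln S = 2.07944, so J = 1.34726/2.07944 = 0.64790, i.e. 0.648 to 3 decimal places.

0.648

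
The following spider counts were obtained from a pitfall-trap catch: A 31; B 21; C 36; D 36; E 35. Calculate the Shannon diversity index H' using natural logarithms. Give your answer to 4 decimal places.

1.5919

Total N = 31+21+36+36+35 = 159, so the proportions are 0.194969, 0.132075, 0.226415, 0.226415, 0.220126 (working shown to 6 dp, full precision carried).
Each pᵢ ln pᵢ term: 0.194969×(-1.634917)=-0.318757, 0.132075×(-2.024382)=-0.267371, 0.226415×(-1.485385)=-0.336314, 0.226415×(-1.485385)=-0.336314, 0.220126×(-1.513556)=-0.333173.
Sum = -1.591929, so H' = 1.5919.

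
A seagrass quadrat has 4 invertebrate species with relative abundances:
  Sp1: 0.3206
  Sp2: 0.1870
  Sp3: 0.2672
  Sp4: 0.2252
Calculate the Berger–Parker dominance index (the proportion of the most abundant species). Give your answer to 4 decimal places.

The largest proportion is 0.3206, i.e. d = 0.3206 to 4 decimal places.

0.3206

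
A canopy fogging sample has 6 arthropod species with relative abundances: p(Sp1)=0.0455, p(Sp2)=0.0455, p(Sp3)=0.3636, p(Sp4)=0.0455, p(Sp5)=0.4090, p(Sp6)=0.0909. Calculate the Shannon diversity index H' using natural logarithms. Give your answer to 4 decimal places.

1.3733

Each pᵢ ln pᵢ term (working shown to 6 dp, full precision carried): 0.0455×(-3.090043)=-0.140597, 0.0455×(-3.090043)=-0.140597, 0.3636×(-1.011701)=-0.367854, 0.0455×(-3.090043)=-0.140597, 0.409×(-0.894040)=-0.365662, 0.0909×(-2.397995)=-0.217978.
Sum = -1.373285, so H' = 1.3733.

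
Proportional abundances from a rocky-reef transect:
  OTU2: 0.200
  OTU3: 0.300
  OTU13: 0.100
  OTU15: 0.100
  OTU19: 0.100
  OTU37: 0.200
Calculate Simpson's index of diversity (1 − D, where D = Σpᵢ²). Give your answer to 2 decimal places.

D = 0.2² + 0.3² + 0.1² + 0.1² + 0.1² + 0.2² = 0.0400 + 0.0900 + 0.0100 + 0.0100 + 0.0100 + 0.0400 = 0.2000 (working shown to 4 dp, full precision carried).
So 1 − D = 0.8000, i.e. 0.80 to 2 decimal places.

0.80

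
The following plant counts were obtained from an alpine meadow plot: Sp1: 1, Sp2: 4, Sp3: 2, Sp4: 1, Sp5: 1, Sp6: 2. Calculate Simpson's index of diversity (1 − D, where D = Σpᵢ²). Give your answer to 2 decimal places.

Total N = 1+4+2+1+1+2 = 11, so the proportions are 0.0909, 0.3636, 0.1818, 0.0909, 0.0909, 0.1818 (working shown to 4 dp, full precision carried).
D = 0.0909² + 0.3636² + 0.1818² + 0.0909² + 0.0909² + 0.1818² = 0.0083 + 0.1322 + 0.0331 + 0.0083 + 0.0083 + 0.0331 = 0.2231.
So 1 − D = 0.7769, i.e. 0.78 to 2 decimal places.

0.78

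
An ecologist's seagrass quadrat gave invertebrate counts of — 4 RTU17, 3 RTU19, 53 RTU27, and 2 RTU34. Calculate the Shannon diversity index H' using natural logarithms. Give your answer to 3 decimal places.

0.568

Total N = 4+3+53+2 = 62, so the proportions are 0.06452, 0.04839, 0.85484, 0.03226 (working shown to 5 dp, full precision carried).
Each pᵢ ln pᵢ term: 0.06452×(-2.74084)=-0.17683, 0.04839×(-3.02852)=-0.14654, 0.85484×(-0.15684)=-0.13408, 0.03226×(-3.43399)=-0.11077.
Sum = -0.56822, so H' = 0.568.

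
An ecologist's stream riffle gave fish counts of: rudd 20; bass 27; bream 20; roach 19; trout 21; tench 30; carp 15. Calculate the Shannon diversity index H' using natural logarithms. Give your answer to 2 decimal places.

1.92

Total N = 20+27+20+19+21+30+15 = 152, so the proportions are 0.1316, 0.1776, 0.1316, 0.125, 0.1382, 0.1974, 0.0987 (working shown to 4 dp, full precision carried).
Each pᵢ ln pᵢ term: 0.1316×(-2.0281)=-0.2669, 0.1776×(-1.7280)=-0.3070, 0.1316×(-2.0281)=-0.2669, 0.125×(-2.0794)=-0.2599, 0.1382×(-1.9794)=-0.2735, 0.1974×(-1.6227)=-0.3203, 0.0987×(-2.3158)=-0.2285.
Sum = -1.9229, so H' = 1.92.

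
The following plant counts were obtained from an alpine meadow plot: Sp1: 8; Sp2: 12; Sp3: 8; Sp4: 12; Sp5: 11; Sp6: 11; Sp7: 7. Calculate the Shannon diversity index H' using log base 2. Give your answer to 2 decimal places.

Total N = 8+12+8+12+11+11+7 = 69, so the proportions are 0.1159, 0.1739, 0.1159, 0.1739, 0.1594, 0.1594, 0.1014 (working shown to 4 dp, full precision carried).
Each pᵢ log₂ pᵢ term: 0.1159×(-3.1085)=-0.3604, 0.1739×(-2.5236)=-0.4389, 0.1159×(-3.1085)=-0.3604, 0.1739×(-2.5236)=-0.4389, 0.1594×(-2.6491)=-0.4223, 0.1594×(-2.6491)=-0.4223, 0.1014×(-3.3012)=-0.3349.
Sum = -2.7781, so H' = 2.78.

2.78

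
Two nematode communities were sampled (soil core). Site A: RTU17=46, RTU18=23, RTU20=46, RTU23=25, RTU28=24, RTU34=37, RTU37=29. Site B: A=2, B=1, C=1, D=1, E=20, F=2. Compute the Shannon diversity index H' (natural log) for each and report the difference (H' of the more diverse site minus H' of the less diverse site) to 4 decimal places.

0.9320

Site A: N=230, proportions 0.2, 0.1, 0.2, 0.1086956522, 0.1043478261, 0.1608695652, 0.1260869565, giving H' = 1.9061136357 (working shown to 10 dp, full precision carried).
Site B: N=27, proportions 0.0740740741, 0.037037037, 0.037037037, 0.037037037, 0.7407407407, 0.0740740741, giving H' = 0.9740874514.
Difference = |1.9061136357 − 0.9740874514| = 0.9320261843, i.e. 0.9320 to 4 decimal places.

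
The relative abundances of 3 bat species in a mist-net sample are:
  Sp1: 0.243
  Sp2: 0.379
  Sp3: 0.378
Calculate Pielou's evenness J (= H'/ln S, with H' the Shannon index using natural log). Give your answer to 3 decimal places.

H' = −Σ pᵢ ln pᵢ = −((-0.34377) + (-0.36771) + (-0.36774)) = 1.07923 (working shown to 5 dp, full precision carried).
With S = 3 species, ln S = 1.09861, so J = 1.07923/1.09861 = 0.98235, i.e. 0.982 to 3 decimal places.

0.982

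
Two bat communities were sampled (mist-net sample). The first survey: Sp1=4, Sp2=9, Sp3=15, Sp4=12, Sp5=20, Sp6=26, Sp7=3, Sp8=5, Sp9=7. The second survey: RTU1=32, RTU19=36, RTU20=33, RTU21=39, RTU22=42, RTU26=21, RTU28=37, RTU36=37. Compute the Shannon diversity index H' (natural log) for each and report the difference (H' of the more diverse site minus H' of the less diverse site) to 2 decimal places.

The first survey: N=101, proportions 0.0396, 0.0891, 0.1485, 0.1188, 0.198, 0.2574, 0.0297, 0.0495, 0.0693, giving H' = 1.9879 (working shown to 4 dp, full precision carried).
The second survey: N=277, proportions 0.1155, 0.13, 0.1191, 0.1408, 0.1516, 0.0758, 0.1336, 0.1336, giving H' = 2.0634.
Difference = |1.9879 − 2.0634| = 0.0755, i.e. 0.08 to 2 decimal places.

0.08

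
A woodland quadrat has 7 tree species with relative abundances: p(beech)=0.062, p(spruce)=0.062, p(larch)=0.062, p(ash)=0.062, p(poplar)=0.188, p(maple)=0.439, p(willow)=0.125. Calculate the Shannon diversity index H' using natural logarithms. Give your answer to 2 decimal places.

1.63

Each pᵢ ln pᵢ term (working shown to 4 dp, full precision carried): 0.062×(-2.7806)=-0.1724, 0.062×(-2.7806)=-0.1724, 0.062×(-2.7806)=-0.1724, 0.062×(-2.7806)=-0.1724, 0.188×(-1.6713)=-0.3142, 0.439×(-0.8233)=-0.3614, 0.125×(-2.0794)=-0.2599.
Sum = -1.6251, so H' = 1.63.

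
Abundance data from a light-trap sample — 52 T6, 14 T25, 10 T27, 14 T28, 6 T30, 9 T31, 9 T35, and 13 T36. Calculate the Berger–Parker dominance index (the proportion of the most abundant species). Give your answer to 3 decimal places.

Total N = 52+14+10+14+6+9+9+13 = 127, so the proportions are 0.40945, 0.11024, 0.07874, 0.11024, 0.04724, 0.07087, 0.07087, 0.10236 (working shown to 5 dp, full precision carried).
The largest proportion is 0.40945, i.e. d = 0.409 to 3 decimal places.

0.409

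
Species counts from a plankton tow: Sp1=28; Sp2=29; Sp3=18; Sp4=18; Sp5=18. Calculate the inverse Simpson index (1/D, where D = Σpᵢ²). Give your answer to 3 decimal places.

4.744

Total N = 28+29+18+18+18 = 111, so the proportions are 0.2522523, 0.2612613, 0.1621622, 0.1621622, 0.1621622 (working shown to 7 dp, full precision carried).
D = 0.2522523² + 0.2612613² + 0.1621622² + 0.1621622² + 0.1621622² = 0.0636312 + 0.0682574 + 0.0262966 + 0.0262966 + 0.0262966 = 0.2107783.
So 1/D = 4.74432, i.e. 4.744 to 3 decimal places.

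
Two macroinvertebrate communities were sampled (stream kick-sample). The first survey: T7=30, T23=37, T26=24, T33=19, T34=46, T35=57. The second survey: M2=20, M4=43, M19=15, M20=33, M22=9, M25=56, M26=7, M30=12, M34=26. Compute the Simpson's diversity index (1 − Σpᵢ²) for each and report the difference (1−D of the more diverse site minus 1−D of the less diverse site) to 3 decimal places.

The first survey: N=213, proportions 0.14085, 0.17371, 0.11268, 0.0892, 0.21596, 0.26761, giving 1−D = 0.81108 (working shown to 5 dp, full precision carried).
The second survey: N=221, proportions 0.0905, 0.19457, 0.06787, 0.14932, 0.04072, 0.25339, 0.03167, 0.0543, 0.11765, giving 1−D = 0.84339.
Difference = |0.81108 − 0.84339| = 0.03231, i.e. 0.032 to 3 decimal places.

0.032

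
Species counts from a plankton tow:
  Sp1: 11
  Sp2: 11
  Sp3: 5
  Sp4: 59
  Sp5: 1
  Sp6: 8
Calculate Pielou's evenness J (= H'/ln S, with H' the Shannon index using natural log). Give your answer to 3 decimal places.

Total N = 11+11+5+59+1+8 = 95, so the proportions are 0.11579, 0.11579, 0.05263, 0.62105, 0.01053, 0.08421 (working shown to 5 dp, full precision carried).
H' = −Σ pᵢ ln pᵢ = −((-0.24964) + (-0.24964) + (-0.15497) + (-0.29583) + (-0.04794) + (-0.20837)) = 1.20639.
With S = 6 species, ln S = 1.79176, so J = 1.20639/1.79176 = 0.67330, i.e. 0.673 to 3 decimal places.

0.673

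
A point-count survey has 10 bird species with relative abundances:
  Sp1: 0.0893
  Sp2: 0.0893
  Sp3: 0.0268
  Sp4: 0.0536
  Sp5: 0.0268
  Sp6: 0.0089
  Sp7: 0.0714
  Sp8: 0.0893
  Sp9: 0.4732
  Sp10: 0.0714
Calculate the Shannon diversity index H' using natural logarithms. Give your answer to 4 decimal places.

1.7710

Each pᵢ ln pᵢ term (working shown to 6 dp, full precision carried): 0.0893×(-2.415754)=-0.215727, 0.0893×(-2.415754)=-0.215727, 0.0268×(-3.619353)=-0.096999, 0.0536×(-2.926206)=-0.156845, 0.0268×(-3.619353)=-0.096999, 0.0089×(-4.721704)=-0.042023, 0.0714×(-2.639457)=-0.188457, 0.0893×(-2.415754)=-0.215727, 0.4732×(-0.748237)=-0.354066, 0.0714×(-2.639457)=-0.188457.
Sum = -1.771026, so H' = 1.7710.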